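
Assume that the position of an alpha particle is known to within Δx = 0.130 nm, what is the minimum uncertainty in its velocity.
61.042 m/s

Using the Heisenberg uncertainty principle and Δp = mΔv:
ΔxΔp ≥ ℏ/2
Δx(mΔv) ≥ ℏ/2

The minimum uncertainty in velocity is:
Δv_min = ℏ/(2mΔx)
Δv_min = (1.055e-34 J·s) / (2 × 6.645e-27 kg × 1.300e-10 m)
Δv_min = 6.104e+01 m/s = 61.042 m/s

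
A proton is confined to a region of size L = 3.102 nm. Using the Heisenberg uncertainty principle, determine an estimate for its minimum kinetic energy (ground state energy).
539.102 neV

Using the uncertainty principle to estimate ground state energy:

1. The position uncertainty is approximately the confinement size:
   Δx ≈ L = 3.102e-09 m

2. From ΔxΔp ≥ ℏ/2, the minimum momentum uncertainty is:
   Δp ≈ ℏ/(2L) = 1.700e-26 kg·m/s

3. The kinetic energy is approximately:
   KE ≈ (Δp)²/(2m) = (1.700e-26)²/(2 × 1.673e-27 kg)
   KE ≈ 8.637e-26 J = 539.102 neV

This is an order-of-magnitude estimate of the ground state energy.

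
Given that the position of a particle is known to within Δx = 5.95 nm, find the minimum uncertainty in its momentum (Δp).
8.862 × 10^-27 kg·m/s

Using the Heisenberg uncertainty principle:
ΔxΔp ≥ ℏ/2

The minimum uncertainty in momentum is:
Δp_min = ℏ/(2Δx)
Δp_min = (1.055e-34 J·s) / (2 × 5.950e-09 m)
Δp_min = 8.862e-27 kg·m/s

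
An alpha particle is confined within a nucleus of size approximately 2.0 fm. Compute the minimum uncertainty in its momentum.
2.636 × 10^-20 kg·m/s

Using the Heisenberg uncertainty principle:
ΔxΔp ≥ ℏ/2

With Δx ≈ L = 2.000e-15 m (the confinement size):
Δp_min = ℏ/(2Δx)
Δp_min = (1.055e-34 J·s) / (2 × 2.000e-15 m)
Δp_min = 2.636e-20 kg·m/s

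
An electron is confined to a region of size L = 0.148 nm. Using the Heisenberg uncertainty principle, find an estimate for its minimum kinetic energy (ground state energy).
434.850 meV

Using the uncertainty principle to estimate ground state energy:

1. The position uncertainty is approximately the confinement size:
   Δx ≈ L = 1.480e-10 m

2. From ΔxΔp ≥ ℏ/2, the minimum momentum uncertainty is:
   Δp ≈ ℏ/(2L) = 3.563e-25 kg·m/s

3. The kinetic energy is approximately:
   KE ≈ (Δp)²/(2m) = (3.563e-25)²/(2 × 9.109e-31 kg)
   KE ≈ 6.967e-20 J = 434.850 meV

This is an order-of-magnitude estimate of the ground state energy.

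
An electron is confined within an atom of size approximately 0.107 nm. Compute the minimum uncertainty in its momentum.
4.928 × 10^-25 kg·m/s

Using the Heisenberg uncertainty principle:
ΔxΔp ≥ ℏ/2

With Δx ≈ L = 1.070e-10 m (the confinement size):
Δp_min = ℏ/(2Δx)
Δp_min = (1.055e-34 J·s) / (2 × 1.070e-10 m)
Δp_min = 4.928e-25 kg·m/s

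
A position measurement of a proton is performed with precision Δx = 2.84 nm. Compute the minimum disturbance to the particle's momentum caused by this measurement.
1.857 × 10^-26 kg·m/s

The uncertainty principle implies that measuring position disturbs momentum:
ΔxΔp ≥ ℏ/2

When we measure position with precision Δx, we necessarily introduce a momentum uncertainty:
Δp ≥ ℏ/(2Δx)
Δp_min = (1.055e-34 J·s) / (2 × 2.840e-09 m)
Δp_min = 1.857e-26 kg·m/s

The more precisely we measure position, the greater the momentum disturbance.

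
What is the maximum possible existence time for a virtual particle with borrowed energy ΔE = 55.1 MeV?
5.973 ys

Using the energy-time uncertainty principle:
ΔEΔt ≥ ℏ/2

For a virtual particle borrowing energy ΔE, the maximum lifetime is:
Δt_max = ℏ/(2ΔE)

Converting energy:
ΔE = 55.1 MeV = 8.828e-12 J

Δt_max = (1.055e-34 J·s) / (2 × 8.828e-12 J)
Δt_max = 5.973e-24 s = 5.973 ys

Virtual particles with higher borrowed energy exist for shorter times.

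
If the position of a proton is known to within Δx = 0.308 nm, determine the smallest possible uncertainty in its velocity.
102.352 m/s

Using the Heisenberg uncertainty principle and Δp = mΔv:
ΔxΔp ≥ ℏ/2
Δx(mΔv) ≥ ℏ/2

The minimum uncertainty in velocity is:
Δv_min = ℏ/(2mΔx)
Δv_min = (1.055e-34 J·s) / (2 × 1.673e-27 kg × 3.080e-10 m)
Δv_min = 1.024e+02 m/s = 102.352 m/s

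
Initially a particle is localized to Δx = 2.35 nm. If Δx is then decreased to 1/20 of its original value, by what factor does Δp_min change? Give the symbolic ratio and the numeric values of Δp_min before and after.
Original Δp_min = 2.244 × 10^-26 kg·m/s; new Δp'_min = 4.488 × 10^-25 kg·m/s; ratio Δp'_min/Δp_min = 20.

From the uncertainty principle ΔxΔp ≥ ℏ/2, the minimum momentum uncertainty is Δp_min = ℏ/(2Δx).

Original (Δx = 2.35 nm = 2.350e-09 m):
Δp_min = (1.055e-34 J·s)/(2 × 2.350e-09 m) = 2.244e-26 kg·m/s

When Δx → (1/20)Δx:
Δp'_min = ℏ/(2 × (1/20)Δx) = 20 × ℏ/(2Δx) = 20 × Δp_min
Δp'_min = 20 × 2.244e-26 kg·m/s = 4.488e-25 kg·m/s

Since Δp_min ∝ 1/Δx, when Δx is decreased to 1/20 of its original value, Δp_min increases to 20 times its original value.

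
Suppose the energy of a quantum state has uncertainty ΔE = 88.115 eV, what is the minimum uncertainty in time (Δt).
3.735 as

Using the energy-time uncertainty principle:
ΔEΔt ≥ ℏ/2

The minimum uncertainty in time is:
Δt_min = ℏ/(2ΔE)
Δt_min = (1.055e-34 J·s) / (2 × 1.412e-17 J)
Δt_min = 3.735e-18 s = 3.735 as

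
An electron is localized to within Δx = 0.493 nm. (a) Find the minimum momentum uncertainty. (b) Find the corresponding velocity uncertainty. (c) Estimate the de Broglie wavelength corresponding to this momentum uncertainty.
(a) Δp_min = 1.070 × 10^-25 kg·m/s
(b) Δv_min = 117.411 km/s
(c) λ_dB = 6.195 nm

Step-by-step:

(a) From the uncertainty principle:
Δp_min = ℏ/(2Δx) = (1.055e-34 J·s)/(2 × 4.930e-10 m) = 1.070e-25 kg·m/s

(b) The velocity uncertainty:
Δv = Δp/m = (1.070e-25 kg·m/s)/(9.109e-31 kg) = 1.174e+05 m/s = 117.411 km/s

(c) The de Broglie wavelength for this momentum:
λ = h/p = (6.626e-34 J·s)/(1.070e-25 kg·m/s) = 6.195e-09 m = 6.195 nm

Note: The de Broglie wavelength is comparable to the localization size, as expected from wave-particle duality.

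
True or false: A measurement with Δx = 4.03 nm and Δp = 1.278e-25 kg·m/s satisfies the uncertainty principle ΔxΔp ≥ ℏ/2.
Yes, it satisfies the uncertainty principle.

Calculate the product ΔxΔp:
ΔxΔp = (4.030e-09 m) × (1.278e-25 kg·m/s)
ΔxΔp = 5.150e-34 J·s

Compare to the minimum allowed value ℏ/2:
ℏ/2 = 5.273e-35 J·s

Since ΔxΔp = 5.150e-34 J·s ≥ 5.273e-35 J·s = ℏ/2,
the measurement satisfies the uncertainty principle.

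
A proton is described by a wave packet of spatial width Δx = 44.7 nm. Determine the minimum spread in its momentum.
1.180 × 10^-27 kg·m/s

For a wave packet, the spatial width Δx and momentum spread Δp are related by the uncertainty principle:
ΔxΔp ≥ ℏ/2

The minimum momentum spread is:
Δp_min = ℏ/(2Δx)
Δp_min = (1.055e-34 J·s) / (2 × 4.470e-08 m)
Δp_min = 1.180e-27 kg·m/s

A wave packet cannot have both a well-defined position and well-defined momentum.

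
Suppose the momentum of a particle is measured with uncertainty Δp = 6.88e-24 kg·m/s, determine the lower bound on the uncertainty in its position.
7.664 pm

Using the Heisenberg uncertainty principle:
ΔxΔp ≥ ℏ/2

The minimum uncertainty in position is:
Δx_min = ℏ/(2Δp)
Δx_min = (1.055e-34 J·s) / (2 × 6.880e-24 kg·m/s)
Δx_min = 7.664e-12 m = 7.664 pm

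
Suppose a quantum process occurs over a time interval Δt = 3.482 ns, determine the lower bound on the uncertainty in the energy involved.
94.516 neV

Using the energy-time uncertainty principle:
ΔEΔt ≥ ℏ/2

The minimum uncertainty in energy is:
ΔE_min = ℏ/(2Δt)
ΔE_min = (1.055e-34 J·s) / (2 × 3.482e-09 s)
ΔE_min = 1.514e-26 J = 94.516 neV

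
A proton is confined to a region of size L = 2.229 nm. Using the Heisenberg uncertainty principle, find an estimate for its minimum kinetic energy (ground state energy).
1.044 μeV

Using the uncertainty principle to estimate ground state energy:

1. The position uncertainty is approximately the confinement size:
   Δx ≈ L = 2.229e-09 m

2. From ΔxΔp ≥ ℏ/2, the minimum momentum uncertainty is:
   Δp ≈ ℏ/(2L) = 2.366e-26 kg·m/s

3. The kinetic energy is approximately:
   KE ≈ (Δp)²/(2m) = (2.366e-26)²/(2 × 1.673e-27 kg)
   KE ≈ 1.673e-25 J = 1.044 μeV

This is an order-of-magnitude estimate of the ground state energy.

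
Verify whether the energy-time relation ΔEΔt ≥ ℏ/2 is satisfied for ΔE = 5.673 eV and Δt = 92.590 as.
Yes, it satisfies the uncertainty relation.

Calculate the product ΔEΔt:
ΔE = 5.673 eV = 9.089e-19 J
ΔEΔt = (9.089e-19 J) × (9.259e-17 s)
ΔEΔt = 8.416e-35 J·s

Compare to the minimum allowed value ℏ/2:
ℏ/2 = 5.273e-35 J·s

Since ΔEΔt = 8.416e-35 J·s ≥ 5.273e-35 J·s = ℏ/2,
this satisfies the uncertainty relation.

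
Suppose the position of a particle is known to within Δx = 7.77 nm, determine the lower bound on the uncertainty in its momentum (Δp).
6.786 × 10^-27 kg·m/s

Using the Heisenberg uncertainty principle:
ΔxΔp ≥ ℏ/2

The minimum uncertainty in momentum is:
Δp_min = ℏ/(2Δx)
Δp_min = (1.055e-34 J·s) / (2 × 7.770e-09 m)
Δp_min = 6.786e-27 kg·m/s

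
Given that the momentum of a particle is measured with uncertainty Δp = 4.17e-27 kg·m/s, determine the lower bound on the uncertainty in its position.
12.645 nm

Using the Heisenberg uncertainty principle:
ΔxΔp ≥ ℏ/2

The minimum uncertainty in position is:
Δx_min = ℏ/(2Δp)
Δx_min = (1.055e-34 J·s) / (2 × 4.170e-27 kg·m/s)
Δx_min = 1.264e-08 m = 12.645 nm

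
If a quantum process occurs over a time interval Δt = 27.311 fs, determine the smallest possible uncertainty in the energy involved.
12.050 meV

Using the energy-time uncertainty principle:
ΔEΔt ≥ ℏ/2

The minimum uncertainty in energy is:
ΔE_min = ℏ/(2Δt)
ΔE_min = (1.055e-34 J·s) / (2 × 2.731e-14 s)
ΔE_min = 1.931e-21 J = 12.050 meV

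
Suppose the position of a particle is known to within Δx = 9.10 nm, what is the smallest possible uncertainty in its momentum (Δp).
5.794 × 10^-27 kg·m/s

Using the Heisenberg uncertainty principle:
ΔxΔp ≥ ℏ/2

The minimum uncertainty in momentum is:
Δp_min = ℏ/(2Δx)
Δp_min = (1.055e-34 J·s) / (2 × 9.100e-09 m)
Δp_min = 5.794e-27 kg·m/s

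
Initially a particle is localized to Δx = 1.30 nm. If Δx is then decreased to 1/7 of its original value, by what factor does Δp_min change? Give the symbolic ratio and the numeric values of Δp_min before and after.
Original Δp_min = 4.056 × 10^-26 kg·m/s; new Δp'_min = 2.839 × 10^-25 kg·m/s; ratio Δp'_min/Δp_min = 7.

From the uncertainty principle ΔxΔp ≥ ℏ/2, the minimum momentum uncertainty is Δp_min = ℏ/(2Δx).

Original (Δx = 1.30 nm = 1.300e-09 m):
Δp_min = (1.055e-34 J·s)/(2 × 1.300e-09 m) = 4.056e-26 kg·m/s

When Δx → (1/7)Δx:
Δp'_min = ℏ/(2 × (1/7)Δx) = 7 × ℏ/(2Δx) = 7 × Δp_min
Δp'_min = 7 × 4.056e-26 kg·m/s = 2.839e-25 kg·m/s

Since Δp_min ∝ 1/Δx, when Δx is decreased to 1/7 of its original value, Δp_min increases to 7 times its original value.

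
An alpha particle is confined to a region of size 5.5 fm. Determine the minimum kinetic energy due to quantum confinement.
43.167 keV

Using the uncertainty principle:

1. Position uncertainty: Δx ≈ 5.500e-15 m
2. Minimum momentum uncertainty: Δp = ℏ/(2Δx) = 9.587e-21 kg·m/s
3. Minimum kinetic energy:
   KE = (Δp)²/(2m) = (9.587e-21)²/(2 × 6.645e-27 kg)
   KE = 6.916e-15 J = 43.167 keV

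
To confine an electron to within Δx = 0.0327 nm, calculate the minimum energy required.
8.908 eV

Localizing a particle requires giving it sufficient momentum uncertainty:

1. From uncertainty principle: Δp ≥ ℏ/(2Δx)
   Δp_min = (1.055e-34 J·s) / (2 × 3.270e-11 m)
   Δp_min = 1.612e-24 kg·m/s

2. This momentum uncertainty corresponds to kinetic energy:
   KE ≈ (Δp)²/(2m) = (1.612e-24)²/(2 × 9.109e-31 kg)
   KE = 1.427e-18 J = 8.908 eV

Tighter localization requires more energy.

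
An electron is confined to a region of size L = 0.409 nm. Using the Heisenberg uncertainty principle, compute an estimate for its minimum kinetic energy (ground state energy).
56.940 meV

Using the uncertainty principle to estimate ground state energy:

1. The position uncertainty is approximately the confinement size:
   Δx ≈ L = 4.090e-10 m

2. From ΔxΔp ≥ ℏ/2, the minimum momentum uncertainty is:
   Δp ≈ ℏ/(2L) = 1.289e-25 kg·m/s

3. The kinetic energy is approximately:
   KE ≈ (Δp)²/(2m) = (1.289e-25)²/(2 × 9.109e-31 kg)
   KE ≈ 9.123e-21 J = 56.940 meV

This is an order-of-magnitude estimate of the ground state energy.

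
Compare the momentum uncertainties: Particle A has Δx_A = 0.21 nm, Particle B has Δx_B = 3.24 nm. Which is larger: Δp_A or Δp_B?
Particle A has the larger minimum momentum uncertainty, by a factor of 15.43.

For each particle, the minimum momentum uncertainty is Δp_min = ℏ/(2Δx):

Particle A: Δp_A = ℏ/(2×2.100e-10 m) = 2.511e-25 kg·m/s
Particle B: Δp_B = ℏ/(2×3.240e-09 m) = 1.627e-26 kg·m/s

Ratio: Δp_A/Δp_B = 15.43

Since Δp_min ∝ 1/Δx, the particle with smaller position uncertainty (A) has larger momentum uncertainty.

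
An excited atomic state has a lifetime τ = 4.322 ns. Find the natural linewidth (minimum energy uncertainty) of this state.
76.147 neV

Using the energy-time uncertainty principle:
ΔEΔt ≥ ℏ/2

The lifetime τ represents the time uncertainty Δt.
The natural linewidth (minimum energy uncertainty) is:

ΔE = ℏ/(2τ)
ΔE = (1.055e-34 J·s) / (2 × 4.322e-09 s)
ΔE = 1.220e-26 J = 76.147 neV

This natural linewidth limits the precision of spectroscopic measurements.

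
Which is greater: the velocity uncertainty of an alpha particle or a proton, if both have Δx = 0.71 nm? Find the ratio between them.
The proton has the larger minimum velocity uncertainty, by a ratio of 4.0.

For both particles, Δp_min = ℏ/(2Δx) = 7.427e-26 kg·m/s (same for both).

The velocity uncertainty is Δv = Δp/m:
- alpha particle: Δv = 7.427e-26 / 6.645e-27 = 1.118e+01 m/s = 11.177 m/s
- proton: Δv = 7.427e-26 / 1.673e-27 = 4.440e+01 m/s = 44.401 m/s

Ratio: 4.440e+01 / 1.118e+01 = 4.0

The lighter particle has larger velocity uncertainty because Δv ∝ 1/m.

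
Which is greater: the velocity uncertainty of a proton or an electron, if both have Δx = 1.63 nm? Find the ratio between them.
The electron has the larger minimum velocity uncertainty, by a ratio of 1836.2.

For both particles, Δp_min = ℏ/(2Δx) = 3.235e-26 kg·m/s (same for both).

The velocity uncertainty is Δv = Δp/m:
- proton: Δv = 3.235e-26 / 1.673e-27 = 1.934e+01 m/s = 19.340 m/s
- electron: Δv = 3.235e-26 / 9.109e-31 = 3.551e+04 m/s = 35.512 km/s

Ratio: 3.551e+04 / 1.934e+01 = 1836.2

The lighter particle has larger velocity uncertainty because Δv ∝ 1/m.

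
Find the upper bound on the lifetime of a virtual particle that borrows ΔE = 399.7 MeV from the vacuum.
8.234 × 10^-25 s

Using the energy-time uncertainty principle:
ΔEΔt ≥ ℏ/2

For a virtual particle borrowing energy ΔE, the maximum lifetime is:
Δt_max = ℏ/(2ΔE)

Converting energy:
ΔE = 399.7 MeV = 6.404e-11 J

Δt_max = (1.055e-34 J·s) / (2 × 6.404e-11 J)
Δt_max = 8.234e-25 s = 8.234 × 10^-25 s

Virtual particles with higher borrowed energy exist for shorter times.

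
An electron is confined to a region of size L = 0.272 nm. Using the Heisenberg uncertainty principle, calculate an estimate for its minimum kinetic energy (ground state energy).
128.743 meV

Using the uncertainty principle to estimate ground state energy:

1. The position uncertainty is approximately the confinement size:
   Δx ≈ L = 2.720e-10 m

2. From ΔxΔp ≥ ℏ/2, the minimum momentum uncertainty is:
   Δp ≈ ℏ/(2L) = 1.939e-25 kg·m/s

3. The kinetic energy is approximately:
   KE ≈ (Δp)²/(2m) = (1.939e-25)²/(2 × 9.109e-31 kg)
   KE ≈ 2.063e-20 J = 128.743 meV

This is an order-of-magnitude estimate of the ground state energy.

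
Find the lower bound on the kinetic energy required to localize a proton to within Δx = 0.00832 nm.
74.939 meV

Localizing a particle requires giving it sufficient momentum uncertainty:

1. From uncertainty principle: Δp ≥ ℏ/(2Δx)
   Δp_min = (1.055e-34 J·s) / (2 × 8.320e-12 m)
   Δp_min = 6.338e-24 kg·m/s

2. This momentum uncertainty corresponds to kinetic energy:
   KE ≈ (Δp)²/(2m) = (6.338e-24)²/(2 × 1.673e-27 kg)
   KE = 1.201e-20 J = 74.939 meV

Tighter localization requires more energy.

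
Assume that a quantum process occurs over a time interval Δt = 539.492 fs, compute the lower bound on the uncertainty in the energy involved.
610.029 μeV

Using the energy-time uncertainty principle:
ΔEΔt ≥ ℏ/2

The minimum uncertainty in energy is:
ΔE_min = ℏ/(2Δt)
ΔE_min = (1.055e-34 J·s) / (2 × 5.395e-13 s)
ΔE_min = 9.774e-23 J = 610.029 μeV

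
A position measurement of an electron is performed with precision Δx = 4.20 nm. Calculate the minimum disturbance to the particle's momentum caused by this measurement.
1.255 × 10^-26 kg·m/s

The uncertainty principle implies that measuring position disturbs momentum:
ΔxΔp ≥ ℏ/2

When we measure position with precision Δx, we necessarily introduce a momentum uncertainty:
Δp ≥ ℏ/(2Δx)
Δp_min = (1.055e-34 J·s) / (2 × 4.200e-09 m)
Δp_min = 1.255e-26 kg·m/s

The more precisely we measure position, the greater the momentum disturbance.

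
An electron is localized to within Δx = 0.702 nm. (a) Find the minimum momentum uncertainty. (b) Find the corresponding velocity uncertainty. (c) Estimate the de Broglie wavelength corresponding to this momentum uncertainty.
(a) Δp_min = 7.511 × 10^-26 kg·m/s
(b) Δv_min = 82.456 km/s
(c) λ_dB = 8.822 nm

Step-by-step:

(a) From the uncertainty principle:
Δp_min = ℏ/(2Δx) = (1.055e-34 J·s)/(2 × 7.020e-10 m) = 7.511e-26 kg·m/s

(b) The velocity uncertainty:
Δv = Δp/m = (7.511e-26 kg·m/s)/(9.109e-31 kg) = 8.246e+04 m/s = 82.456 km/s

(c) The de Broglie wavelength for this momentum:
λ = h/p = (6.626e-34 J·s)/(7.511e-26 kg·m/s) = 8.822e-09 m = 8.822 nm

Note: The de Broglie wavelength is comparable to the localization size, as expected from wave-particle duality.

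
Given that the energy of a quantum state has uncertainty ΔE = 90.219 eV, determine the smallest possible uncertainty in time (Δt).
3.648 as

Using the energy-time uncertainty principle:
ΔEΔt ≥ ℏ/2

The minimum uncertainty in time is:
Δt_min = ℏ/(2ΔE)
Δt_min = (1.055e-34 J·s) / (2 × 1.445e-17 J)
Δt_min = 3.648e-18 s = 3.648 as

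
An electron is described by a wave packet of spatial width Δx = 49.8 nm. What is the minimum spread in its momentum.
1.059 × 10^-27 kg·m/s

For a wave packet, the spatial width Δx and momentum spread Δp are related by the uncertainty principle:
ΔxΔp ≥ ℏ/2

The minimum momentum spread is:
Δp_min = ℏ/(2Δx)
Δp_min = (1.055e-34 J·s) / (2 × 4.980e-08 m)
Δp_min = 1.059e-27 kg·m/s

A wave packet cannot have both a well-defined position and well-defined momentum.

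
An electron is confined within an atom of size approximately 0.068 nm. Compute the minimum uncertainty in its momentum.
7.754 × 10^-25 kg·m/s

Using the Heisenberg uncertainty principle:
ΔxΔp ≥ ℏ/2

With Δx ≈ L = 6.800e-11 m (the confinement size):
Δp_min = ℏ/(2Δx)
Δp_min = (1.055e-34 J·s) / (2 × 6.800e-11 m)
Δp_min = 7.754e-25 kg·m/s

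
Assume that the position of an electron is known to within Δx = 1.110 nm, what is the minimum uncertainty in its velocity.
52.148 km/s

Using the Heisenberg uncertainty principle and Δp = mΔv:
ΔxΔp ≥ ℏ/2
Δx(mΔv) ≥ ℏ/2

The minimum uncertainty in velocity is:
Δv_min = ℏ/(2mΔx)
Δv_min = (1.055e-34 J·s) / (2 × 9.109e-31 kg × 1.110e-09 m)
Δv_min = 5.215e+04 m/s = 52.148 km/s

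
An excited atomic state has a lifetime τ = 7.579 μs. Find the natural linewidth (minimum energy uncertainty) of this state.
43.423 peV

Using the energy-time uncertainty principle:
ΔEΔt ≥ ℏ/2

The lifetime τ represents the time uncertainty Δt.
The natural linewidth (minimum energy uncertainty) is:

ΔE = ℏ/(2τ)
ΔE = (1.055e-34 J·s) / (2 × 7.579e-06 s)
ΔE = 6.957e-30 J = 43.423 peV

This natural linewidth limits the precision of spectroscopic measurements.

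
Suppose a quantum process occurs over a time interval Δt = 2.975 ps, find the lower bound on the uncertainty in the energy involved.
110.624 μeV

Using the energy-time uncertainty principle:
ΔEΔt ≥ ℏ/2

The minimum uncertainty in energy is:
ΔE_min = ℏ/(2Δt)
ΔE_min = (1.055e-34 J·s) / (2 × 2.975e-12 s)
ΔE_min = 1.772e-23 J = 110.624 μeV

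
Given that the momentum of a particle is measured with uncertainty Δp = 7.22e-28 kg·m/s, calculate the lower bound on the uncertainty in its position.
73.031 nm

Using the Heisenberg uncertainty principle:
ΔxΔp ≥ ℏ/2

The minimum uncertainty in position is:
Δx_min = ℏ/(2Δp)
Δx_min = (1.055e-34 J·s) / (2 × 7.220e-28 kg·m/s)
Δx_min = 7.303e-08 m = 73.031 nm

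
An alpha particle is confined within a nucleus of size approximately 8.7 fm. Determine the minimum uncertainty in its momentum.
6.061 × 10^-21 kg·m/s

Using the Heisenberg uncertainty principle:
ΔxΔp ≥ ℏ/2

With Δx ≈ L = 8.700e-15 m (the confinement size):
Δp_min = ℏ/(2Δx)
Δp_min = (1.055e-34 J·s) / (2 × 8.700e-15 m)
Δp_min = 6.061e-21 kg·m/s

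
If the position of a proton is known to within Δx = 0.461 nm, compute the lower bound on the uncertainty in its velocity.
68.383 m/s

Using the Heisenberg uncertainty principle and Δp = mΔv:
ΔxΔp ≥ ℏ/2
Δx(mΔv) ≥ ℏ/2

The minimum uncertainty in velocity is:
Δv_min = ℏ/(2mΔx)
Δv_min = (1.055e-34 J·s) / (2 × 1.673e-27 kg × 4.610e-10 m)
Δv_min = 6.838e+01 m/s = 68.383 m/s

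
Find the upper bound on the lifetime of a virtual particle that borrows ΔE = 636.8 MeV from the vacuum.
5.168 × 10^-25 s

Using the energy-time uncertainty principle:
ΔEΔt ≥ ℏ/2

For a virtual particle borrowing energy ΔE, the maximum lifetime is:
Δt_max = ℏ/(2ΔE)

Converting energy:
ΔE = 636.8 MeV = 1.020e-10 J

Δt_max = (1.055e-34 J·s) / (2 × 1.020e-10 J)
Δt_max = 5.168e-25 s = 5.168 × 10^-25 s

Virtual particles with higher borrowed energy exist for shorter times.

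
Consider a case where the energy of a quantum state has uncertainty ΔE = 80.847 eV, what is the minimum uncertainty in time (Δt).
4.071 as

Using the energy-time uncertainty principle:
ΔEΔt ≥ ℏ/2

The minimum uncertainty in time is:
Δt_min = ℏ/(2ΔE)
Δt_min = (1.055e-34 J·s) / (2 × 1.295e-17 J)
Δt_min = 4.071e-18 s = 4.071 as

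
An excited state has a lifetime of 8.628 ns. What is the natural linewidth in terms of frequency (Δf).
9.223 MHz

Using the energy-time uncertainty principle and E = hf:
ΔEΔt ≥ ℏ/2
hΔf·Δt ≥ ℏ/2

The minimum frequency uncertainty is:
Δf = ℏ/(2hτ) = 1/(4πτ)
Δf = 1/(4π × 8.628e-09 s)
Δf = 9.223e+06 Hz = 9.223 MHz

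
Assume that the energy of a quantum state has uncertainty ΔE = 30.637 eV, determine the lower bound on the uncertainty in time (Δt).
10.742 as

Using the energy-time uncertainty principle:
ΔEΔt ≥ ℏ/2

The minimum uncertainty in time is:
Δt_min = ℏ/(2ΔE)
Δt_min = (1.055e-34 J·s) / (2 × 4.909e-18 J)
Δt_min = 1.074e-17 s = 10.742 as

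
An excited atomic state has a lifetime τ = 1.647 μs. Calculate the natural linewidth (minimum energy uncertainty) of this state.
199.821 peV

Using the energy-time uncertainty principle:
ΔEΔt ≥ ℏ/2

The lifetime τ represents the time uncertainty Δt.
The natural linewidth (minimum energy uncertainty) is:

ΔE = ℏ/(2τ)
ΔE = (1.055e-34 J·s) / (2 × 1.647e-06 s)
ΔE = 3.201e-29 J = 199.821 peV

This natural linewidth limits the precision of spectroscopic measurements.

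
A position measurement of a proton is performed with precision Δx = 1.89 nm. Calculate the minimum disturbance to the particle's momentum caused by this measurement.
2.790 × 10^-26 kg·m/s

The uncertainty principle implies that measuring position disturbs momentum:
ΔxΔp ≥ ℏ/2

When we measure position with precision Δx, we necessarily introduce a momentum uncertainty:
Δp ≥ ℏ/(2Δx)
Δp_min = (1.055e-34 J·s) / (2 × 1.890e-09 m)
Δp_min = 2.790e-26 kg·m/s

The more precisely we measure position, the greater the momentum disturbance.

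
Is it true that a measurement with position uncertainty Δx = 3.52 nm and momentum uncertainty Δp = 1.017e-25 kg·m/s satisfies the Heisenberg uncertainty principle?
Yes, it satisfies the uncertainty principle.

Calculate the product ΔxΔp:
ΔxΔp = (3.520e-09 m) × (1.017e-25 kg·m/s)
ΔxΔp = 3.580e-34 J·s

Compare to the minimum allowed value ℏ/2:
ℏ/2 = 5.273e-35 J·s

Since ΔxΔp = 3.580e-34 J·s ≥ 5.273e-35 J·s = ℏ/2,
the measurement satisfies the uncertainty principle.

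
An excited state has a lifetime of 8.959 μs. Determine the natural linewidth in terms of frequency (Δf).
8.882 kHz

Using the energy-time uncertainty principle and E = hf:
ΔEΔt ≥ ℏ/2
hΔf·Δt ≥ ℏ/2

The minimum frequency uncertainty is:
Δf = ℏ/(2hτ) = 1/(4πτ)
Δf = 1/(4π × 8.959e-06 s)
Δf = 8.882e+03 Hz = 8.882 kHz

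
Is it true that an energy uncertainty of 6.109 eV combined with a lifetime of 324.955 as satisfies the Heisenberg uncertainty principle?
Yes, it satisfies the uncertainty relation.

Calculate the product ΔEΔt:
ΔE = 6.109 eV = 9.788e-19 J
ΔEΔt = (9.788e-19 J) × (3.250e-16 s)
ΔEΔt = 3.181e-34 J·s

Compare to the minimum allowed value ℏ/2:
ℏ/2 = 5.273e-35 J·s

Since ΔEΔt = 3.181e-34 J·s ≥ 5.273e-35 J·s = ℏ/2,
this satisfies the uncertainty relation.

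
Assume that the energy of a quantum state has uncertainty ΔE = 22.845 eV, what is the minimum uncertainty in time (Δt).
14.406 as

Using the energy-time uncertainty principle:
ΔEΔt ≥ ℏ/2

The minimum uncertainty in time is:
Δt_min = ℏ/(2ΔE)
Δt_min = (1.055e-34 J·s) / (2 × 3.660e-18 J)
Δt_min = 1.441e-17 s = 14.406 as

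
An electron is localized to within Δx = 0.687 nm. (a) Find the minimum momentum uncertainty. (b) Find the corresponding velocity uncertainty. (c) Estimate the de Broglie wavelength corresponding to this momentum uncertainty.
(a) Δp_min = 7.675 × 10^-26 kg·m/s
(b) Δv_min = 84.256 km/s
(c) λ_dB = 8.633 nm

Step-by-step:

(a) From the uncertainty principle:
Δp_min = ℏ/(2Δx) = (1.055e-34 J·s)/(2 × 6.870e-10 m) = 7.675e-26 kg·m/s

(b) The velocity uncertainty:
Δv = Δp/m = (7.675e-26 kg·m/s)/(9.109e-31 kg) = 8.426e+04 m/s = 84.256 km/s

(c) The de Broglie wavelength for this momentum:
λ = h/p = (6.626e-34 J·s)/(7.675e-26 kg·m/s) = 8.633e-09 m = 8.633 nm

Note: The de Broglie wavelength is comparable to the localization size, as expected from wave-particle duality.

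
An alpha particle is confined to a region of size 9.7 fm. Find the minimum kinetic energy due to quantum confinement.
13.878 keV

Using the uncertainty principle:

1. Position uncertainty: Δx ≈ 9.700e-15 m
2. Minimum momentum uncertainty: Δp = ℏ/(2Δx) = 5.436e-21 kg·m/s
3. Minimum kinetic energy:
   KE = (Δp)²/(2m) = (5.436e-21)²/(2 × 6.645e-27 kg)
   KE = 2.224e-15 J = 13.878 keV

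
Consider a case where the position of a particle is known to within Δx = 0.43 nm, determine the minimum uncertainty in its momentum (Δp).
1.226 × 10^-25 kg·m/s

Using the Heisenberg uncertainty principle:
ΔxΔp ≥ ℏ/2

The minimum uncertainty in momentum is:
Δp_min = ℏ/(2Δx)
Δp_min = (1.055e-34 J·s) / (2 × 4.300e-10 m)
Δp_min = 1.226e-25 kg·m/s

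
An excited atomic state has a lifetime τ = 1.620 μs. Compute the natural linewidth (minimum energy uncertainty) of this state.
203.152 peV

Using the energy-time uncertainty principle:
ΔEΔt ≥ ℏ/2

The lifetime τ represents the time uncertainty Δt.
The natural linewidth (minimum energy uncertainty) is:

ΔE = ℏ/(2τ)
ΔE = (1.055e-34 J·s) / (2 × 1.620e-06 s)
ΔE = 3.255e-29 J = 203.152 peV

This natural linewidth limits the precision of spectroscopic measurements.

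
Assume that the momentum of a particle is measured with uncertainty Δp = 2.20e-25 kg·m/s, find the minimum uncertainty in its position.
239.675 pm

Using the Heisenberg uncertainty principle:
ΔxΔp ≥ ℏ/2

The minimum uncertainty in position is:
Δx_min = ℏ/(2Δp)
Δx_min = (1.055e-34 J·s) / (2 × 2.200e-25 kg·m/s)
Δx_min = 2.397e-10 m = 239.675 pm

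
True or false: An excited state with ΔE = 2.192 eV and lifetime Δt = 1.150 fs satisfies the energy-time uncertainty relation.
Yes, it satisfies the uncertainty relation.

Calculate the product ΔEΔt:
ΔE = 2.192 eV = 3.512e-19 J
ΔEΔt = (3.512e-19 J) × (1.150e-15 s)
ΔEΔt = 4.039e-34 J·s

Compare to the minimum allowed value ℏ/2:
ℏ/2 = 5.273e-35 J·s

Since ΔEΔt = 4.039e-34 J·s ≥ 5.273e-35 J·s = ℏ/2,
this satisfies the uncertainty relation.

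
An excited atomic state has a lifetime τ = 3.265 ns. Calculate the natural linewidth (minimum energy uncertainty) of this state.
100.798 neV

Using the energy-time uncertainty principle:
ΔEΔt ≥ ℏ/2

The lifetime τ represents the time uncertainty Δt.
The natural linewidth (minimum energy uncertainty) is:

ΔE = ℏ/(2τ)
ΔE = (1.055e-34 J·s) / (2 × 3.265e-09 s)
ΔE = 1.615e-26 J = 100.798 neV

This natural linewidth limits the precision of spectroscopic measurements.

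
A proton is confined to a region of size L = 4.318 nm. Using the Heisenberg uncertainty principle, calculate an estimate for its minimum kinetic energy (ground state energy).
278.220 neV

Using the uncertainty principle to estimate ground state energy:

1. The position uncertainty is approximately the confinement size:
   Δx ≈ L = 4.318e-09 m

2. From ΔxΔp ≥ ℏ/2, the minimum momentum uncertainty is:
   Δp ≈ ℏ/(2L) = 1.221e-26 kg·m/s

3. The kinetic energy is approximately:
   KE ≈ (Δp)²/(2m) = (1.221e-26)²/(2 × 1.673e-27 kg)
   KE ≈ 4.458e-26 J = 278.220 neV

This is an order-of-magnitude estimate of the ground state energy.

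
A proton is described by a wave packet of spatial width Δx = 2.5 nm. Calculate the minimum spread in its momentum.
2.109 × 10^-26 kg·m/s

For a wave packet, the spatial width Δx and momentum spread Δp are related by the uncertainty principle:
ΔxΔp ≥ ℏ/2

The minimum momentum spread is:
Δp_min = ℏ/(2Δx)
Δp_min = (1.055e-34 J·s) / (2 × 2.500e-09 m)
Δp_min = 2.109e-26 kg·m/s

A wave packet cannot have both a well-defined position and well-defined momentum.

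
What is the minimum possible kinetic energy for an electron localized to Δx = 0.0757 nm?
1.662 eV

Localizing a particle requires giving it sufficient momentum uncertainty:

1. From uncertainty principle: Δp ≥ ℏ/(2Δx)
   Δp_min = (1.055e-34 J·s) / (2 × 7.570e-11 m)
   Δp_min = 6.965e-25 kg·m/s

2. This momentum uncertainty corresponds to kinetic energy:
   KE ≈ (Δp)²/(2m) = (6.965e-25)²/(2 × 9.109e-31 kg)
   KE = 2.663e-19 J = 1.662 eV

Tighter localization requires more energy.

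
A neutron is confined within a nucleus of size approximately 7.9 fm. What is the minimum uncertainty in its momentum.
6.675 × 10^-21 kg·m/s

Using the Heisenberg uncertainty principle:
ΔxΔp ≥ ℏ/2

With Δx ≈ L = 7.900e-15 m (the confinement size):
Δp_min = ℏ/(2Δx)
Δp_min = (1.055e-34 J·s) / (2 × 7.900e-15 m)
Δp_min = 6.675e-21 kg·m/s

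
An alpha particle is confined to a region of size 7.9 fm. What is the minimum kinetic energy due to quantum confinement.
20.923 keV

Using the uncertainty principle:

1. Position uncertainty: Δx ≈ 7.900e-15 m
2. Minimum momentum uncertainty: Δp = ℏ/(2Δx) = 6.675e-21 kg·m/s
3. Minimum kinetic energy:
   KE = (Δp)²/(2m) = (6.675e-21)²/(2 × 6.645e-27 kg)
   KE = 3.352e-15 J = 20.923 keV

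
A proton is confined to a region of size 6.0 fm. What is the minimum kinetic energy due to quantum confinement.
144.096 keV

Using the uncertainty principle:

1. Position uncertainty: Δx ≈ 6.000e-15 m
2. Minimum momentum uncertainty: Δp = ℏ/(2Δx) = 8.788e-21 kg·m/s
3. Minimum kinetic energy:
   KE = (Δp)²/(2m) = (8.788e-21)²/(2 × 1.673e-27 kg)
   KE = 2.309e-14 J = 144.096 keV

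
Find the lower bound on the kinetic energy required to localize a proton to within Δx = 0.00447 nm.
259.621 meV

Localizing a particle requires giving it sufficient momentum uncertainty:

1. From uncertainty principle: Δp ≥ ℏ/(2Δx)
   Δp_min = (1.055e-34 J·s) / (2 × 4.470e-12 m)
   Δp_min = 1.180e-23 kg·m/s

2. This momentum uncertainty corresponds to kinetic energy:
   KE ≈ (Δp)²/(2m) = (1.180e-23)²/(2 × 1.673e-27 kg)
   KE = 4.160e-20 J = 259.621 meV

Tighter localization requires more energy.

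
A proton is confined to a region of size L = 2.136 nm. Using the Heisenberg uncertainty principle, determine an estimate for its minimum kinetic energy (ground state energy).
1.137 μeV

Using the uncertainty principle to estimate ground state energy:

1. The position uncertainty is approximately the confinement size:
   Δx ≈ L = 2.136e-09 m

2. From ΔxΔp ≥ ℏ/2, the minimum momentum uncertainty is:
   Δp ≈ ℏ/(2L) = 2.469e-26 kg·m/s

3. The kinetic energy is approximately:
   KE ≈ (Δp)²/(2m) = (2.469e-26)²/(2 × 1.673e-27 kg)
   KE ≈ 1.822e-25 J = 1.137 μeV

This is an order-of-magnitude estimate of the ground state energy.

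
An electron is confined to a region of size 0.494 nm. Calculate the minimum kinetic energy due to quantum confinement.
39.031 meV

Using the uncertainty principle:

1. Position uncertainty: Δx ≈ 4.940e-10 m
2. Minimum momentum uncertainty: Δp = ℏ/(2Δx) = 1.067e-25 kg·m/s
3. Minimum kinetic energy:
   KE = (Δp)²/(2m) = (1.067e-25)²/(2 × 9.109e-31 kg)
   KE = 6.253e-21 J = 39.031 meV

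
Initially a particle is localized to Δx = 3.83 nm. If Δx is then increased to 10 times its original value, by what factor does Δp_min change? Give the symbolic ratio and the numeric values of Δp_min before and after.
Original Δp_min = 1.377 × 10^-26 kg·m/s; new Δp'_min = 1.377 × 10^-27 kg·m/s; ratio Δp'_min/Δp_min = 1/10.

From the uncertainty principle ΔxΔp ≥ ℏ/2, the minimum momentum uncertainty is Δp_min = ℏ/(2Δx).

Original (Δx = 3.83 nm = 3.830e-09 m):
Δp_min = (1.055e-34 J·s)/(2 × 3.830e-09 m) = 1.377e-26 kg·m/s

When Δx → 10Δx:
Δp'_min = ℏ/(2 × 10Δx) = (1/10) × ℏ/(2Δx) = (1/10) × Δp_min
Δp'_min = 1/10 × 1.377e-26 kg·m/s = 1.377e-27 kg·m/s

Since Δp_min ∝ 1/Δx, when Δx is increased to 10 times its original value, Δp_min decreases to 1/10 of its original value.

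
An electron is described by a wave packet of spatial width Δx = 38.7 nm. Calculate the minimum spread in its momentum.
1.362 × 10^-27 kg·m/s

For a wave packet, the spatial width Δx and momentum spread Δp are related by the uncertainty principle:
ΔxΔp ≥ ℏ/2

The minimum momentum spread is:
Δp_min = ℏ/(2Δx)
Δp_min = (1.055e-34 J·s) / (2 × 3.870e-08 m)
Δp_min = 1.362e-27 kg·m/s

A wave packet cannot have both a well-defined position and well-defined momentum.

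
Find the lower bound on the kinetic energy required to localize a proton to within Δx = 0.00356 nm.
409.312 meV

Localizing a particle requires giving it sufficient momentum uncertainty:

1. From uncertainty principle: Δp ≥ ℏ/(2Δx)
   Δp_min = (1.055e-34 J·s) / (2 × 3.560e-12 m)
   Δp_min = 1.481e-23 kg·m/s

2. This momentum uncertainty corresponds to kinetic energy:
   KE ≈ (Δp)²/(2m) = (1.481e-23)²/(2 × 1.673e-27 kg)
   KE = 6.558e-20 J = 409.312 meV

Tighter localization requires more energy.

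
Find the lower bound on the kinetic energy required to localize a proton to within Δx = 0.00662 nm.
118.369 meV

Localizing a particle requires giving it sufficient momentum uncertainty:

1. From uncertainty principle: Δp ≥ ℏ/(2Δx)
   Δp_min = (1.055e-34 J·s) / (2 × 6.620e-12 m)
   Δp_min = 7.965e-24 kg·m/s

2. This momentum uncertainty corresponds to kinetic energy:
   KE ≈ (Δp)²/(2m) = (7.965e-24)²/(2 × 1.673e-27 kg)
   KE = 1.896e-20 J = 118.369 meV

Tighter localization requires more energy.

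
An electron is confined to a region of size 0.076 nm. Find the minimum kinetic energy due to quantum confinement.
1.649 eV

Using the uncertainty principle:

1. Position uncertainty: Δx ≈ 7.600e-11 m
2. Minimum momentum uncertainty: Δp = ℏ/(2Δx) = 6.938e-25 kg·m/s
3. Minimum kinetic energy:
   KE = (Δp)²/(2m) = (6.938e-25)²/(2 × 9.109e-31 kg)
   KE = 2.642e-19 J = 1.649 eV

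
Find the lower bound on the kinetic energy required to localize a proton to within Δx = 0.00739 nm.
94.987 meV

Localizing a particle requires giving it sufficient momentum uncertainty:

1. From uncertainty principle: Δp ≥ ℏ/(2Δx)
   Δp_min = (1.055e-34 J·s) / (2 × 7.390e-12 m)
   Δp_min = 7.135e-24 kg·m/s

2. This momentum uncertainty corresponds to kinetic energy:
   KE ≈ (Δp)²/(2m) = (7.135e-24)²/(2 × 1.673e-27 kg)
   KE = 1.522e-20 J = 94.987 meV

Tighter localization requires more energy.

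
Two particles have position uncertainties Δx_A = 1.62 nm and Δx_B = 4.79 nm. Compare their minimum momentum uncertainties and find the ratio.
Particle A has the larger minimum momentum uncertainty, by a factor of 2.96.

For each particle, the minimum momentum uncertainty is Δp_min = ℏ/(2Δx):

Particle A: Δp_A = ℏ/(2×1.620e-09 m) = 3.255e-26 kg·m/s
Particle B: Δp_B = ℏ/(2×4.790e-09 m) = 1.101e-26 kg·m/s

Ratio: Δp_A/Δp_B = 2.96

Since Δp_min ∝ 1/Δx, the particle with smaller position uncertainty (A) has larger momentum uncertainty.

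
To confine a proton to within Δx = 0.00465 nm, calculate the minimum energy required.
239.910 meV

Localizing a particle requires giving it sufficient momentum uncertainty:

1. From uncertainty principle: Δp ≥ ℏ/(2Δx)
   Δp_min = (1.055e-34 J·s) / (2 × 4.650e-12 m)
   Δp_min = 1.134e-23 kg·m/s

2. This momentum uncertainty corresponds to kinetic energy:
   KE ≈ (Δp)²/(2m) = (1.134e-23)²/(2 × 1.673e-27 kg)
   KE = 3.844e-20 J = 239.910 meV

Tighter localization requires more energy.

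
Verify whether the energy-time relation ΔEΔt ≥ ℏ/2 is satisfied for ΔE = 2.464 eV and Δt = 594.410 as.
Yes, it satisfies the uncertainty relation.

Calculate the product ΔEΔt:
ΔE = 2.464 eV = 3.948e-19 J
ΔEΔt = (3.948e-19 J) × (5.944e-16 s)
ΔEΔt = 2.347e-34 J·s

Compare to the minimum allowed value ℏ/2:
ℏ/2 = 5.273e-35 J·s

Since ΔEΔt = 2.347e-34 J·s ≥ 5.273e-35 J·s = ℏ/2,
this satisfies the uncertainty relation.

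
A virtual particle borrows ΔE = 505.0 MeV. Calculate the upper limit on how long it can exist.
6.517 × 10^-25 s

Using the energy-time uncertainty principle:
ΔEΔt ≥ ℏ/2

For a virtual particle borrowing energy ΔE, the maximum lifetime is:
Δt_max = ℏ/(2ΔE)

Converting energy:
ΔE = 505.0 MeV = 8.091e-11 J

Δt_max = (1.055e-34 J·s) / (2 × 8.091e-11 J)
Δt_max = 6.517e-25 s = 6.517 × 10^-25 s

Virtual particles with higher borrowed energy exist for shorter times.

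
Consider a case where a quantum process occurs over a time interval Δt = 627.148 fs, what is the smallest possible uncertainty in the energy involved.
524.766 μeV

Using the energy-time uncertainty principle:
ΔEΔt ≥ ℏ/2

The minimum uncertainty in energy is:
ΔE_min = ℏ/(2Δt)
ΔE_min = (1.055e-34 J·s) / (2 × 6.271e-13 s)
ΔE_min = 8.408e-23 J = 524.766 μeV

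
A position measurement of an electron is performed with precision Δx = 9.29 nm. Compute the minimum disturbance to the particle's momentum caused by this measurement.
5.676 × 10^-27 kg·m/s

The uncertainty principle implies that measuring position disturbs momentum:
ΔxΔp ≥ ℏ/2

When we measure position with precision Δx, we necessarily introduce a momentum uncertainty:
Δp ≥ ℏ/(2Δx)
Δp_min = (1.055e-34 J·s) / (2 × 9.290e-09 m)
Δp_min = 5.676e-27 kg·m/s

The more precisely we measure position, the greater the momentum disturbance.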